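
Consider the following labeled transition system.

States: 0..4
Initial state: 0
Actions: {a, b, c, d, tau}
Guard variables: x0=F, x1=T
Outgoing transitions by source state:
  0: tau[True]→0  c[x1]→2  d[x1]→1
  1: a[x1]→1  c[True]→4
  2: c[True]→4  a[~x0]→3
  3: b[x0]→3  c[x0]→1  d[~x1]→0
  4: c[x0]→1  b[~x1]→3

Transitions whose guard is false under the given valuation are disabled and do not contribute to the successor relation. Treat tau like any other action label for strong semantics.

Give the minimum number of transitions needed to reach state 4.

Answer: 2

Analysis:
Layered search for 4:
  depth 0: {0}
  depth 1: {1,2}
  depth 2: {3,4}
depth(4)=2, e.g. c·c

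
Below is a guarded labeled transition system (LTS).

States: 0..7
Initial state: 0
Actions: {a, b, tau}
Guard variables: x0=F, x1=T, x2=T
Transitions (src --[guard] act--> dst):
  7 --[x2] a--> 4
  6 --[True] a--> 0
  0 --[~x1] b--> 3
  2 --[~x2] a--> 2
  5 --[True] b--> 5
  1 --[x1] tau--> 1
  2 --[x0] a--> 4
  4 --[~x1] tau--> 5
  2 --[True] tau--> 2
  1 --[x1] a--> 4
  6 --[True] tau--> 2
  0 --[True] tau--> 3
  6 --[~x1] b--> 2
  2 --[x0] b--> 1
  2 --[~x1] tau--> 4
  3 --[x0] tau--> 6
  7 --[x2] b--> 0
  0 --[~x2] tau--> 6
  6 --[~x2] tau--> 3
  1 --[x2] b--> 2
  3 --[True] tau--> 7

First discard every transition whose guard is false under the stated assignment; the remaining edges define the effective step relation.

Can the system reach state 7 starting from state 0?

11 transition(s) survive guard evaluation.
depth 0: {0}
depth 1: {3}  cumulative {0,3}
depth 2: {7}  cumulative {0,3,7}
depth 3: {4}  cumulative {0,3,4,7}
Reachable = {0,3,4,7}
Path to 7: tau·tau

Answer: REACHABLE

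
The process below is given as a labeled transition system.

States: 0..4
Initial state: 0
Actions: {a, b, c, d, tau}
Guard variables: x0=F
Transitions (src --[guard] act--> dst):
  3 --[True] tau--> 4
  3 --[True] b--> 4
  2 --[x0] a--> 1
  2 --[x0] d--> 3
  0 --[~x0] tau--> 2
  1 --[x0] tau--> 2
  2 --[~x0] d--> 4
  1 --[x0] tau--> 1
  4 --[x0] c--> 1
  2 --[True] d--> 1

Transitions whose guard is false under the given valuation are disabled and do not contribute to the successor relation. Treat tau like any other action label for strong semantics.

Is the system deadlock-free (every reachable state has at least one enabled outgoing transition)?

R = {0,1,2,4}
  0: tau→2  [1 out]
  1: ∅  [STUCK]
  2: d→1  d→4  [2 out]
  4: ∅  [STUCK]
witness 1: tau·d

Answer: DEADLOCK at state 1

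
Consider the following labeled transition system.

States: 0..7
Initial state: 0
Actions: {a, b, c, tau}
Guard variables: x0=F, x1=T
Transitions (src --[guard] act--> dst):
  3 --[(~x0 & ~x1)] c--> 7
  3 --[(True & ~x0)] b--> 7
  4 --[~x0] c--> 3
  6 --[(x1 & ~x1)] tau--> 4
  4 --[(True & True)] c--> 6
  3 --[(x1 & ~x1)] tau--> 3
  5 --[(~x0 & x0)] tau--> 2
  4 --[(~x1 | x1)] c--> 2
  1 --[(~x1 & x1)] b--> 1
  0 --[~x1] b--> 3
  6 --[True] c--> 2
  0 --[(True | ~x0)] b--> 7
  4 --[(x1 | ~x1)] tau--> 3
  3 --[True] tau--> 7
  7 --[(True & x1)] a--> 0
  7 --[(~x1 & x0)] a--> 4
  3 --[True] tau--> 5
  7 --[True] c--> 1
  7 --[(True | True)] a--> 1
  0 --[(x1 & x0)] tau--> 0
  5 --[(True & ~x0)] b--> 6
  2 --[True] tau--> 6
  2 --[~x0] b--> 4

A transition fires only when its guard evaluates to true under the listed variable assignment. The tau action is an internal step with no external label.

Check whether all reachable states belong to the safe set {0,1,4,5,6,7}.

Allowed set {0,1,4,5,6,7}
Reach set: {0,1,7}
  0: safe
  1: safe
  7: safe

Answer: INVARIANT HOLDS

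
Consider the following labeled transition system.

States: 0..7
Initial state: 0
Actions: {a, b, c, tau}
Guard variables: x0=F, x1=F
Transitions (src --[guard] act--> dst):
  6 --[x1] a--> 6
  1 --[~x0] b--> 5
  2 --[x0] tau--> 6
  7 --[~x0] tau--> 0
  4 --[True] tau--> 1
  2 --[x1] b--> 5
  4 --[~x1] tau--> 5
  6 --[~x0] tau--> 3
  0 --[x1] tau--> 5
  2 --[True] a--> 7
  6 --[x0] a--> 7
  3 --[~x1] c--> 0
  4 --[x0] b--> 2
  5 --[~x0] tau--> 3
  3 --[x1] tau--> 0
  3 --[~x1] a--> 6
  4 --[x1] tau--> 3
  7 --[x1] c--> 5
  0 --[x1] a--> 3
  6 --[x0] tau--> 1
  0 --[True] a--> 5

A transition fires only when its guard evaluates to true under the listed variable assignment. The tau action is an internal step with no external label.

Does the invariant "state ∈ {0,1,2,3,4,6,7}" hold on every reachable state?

Safe = {0,1,2,3,4,6,7}
Reach set: {0,3,5,6}
  0: safe
  3: safe
  5: outside
  6: safe
witness against invariant: a → 5

Answer: INVARIANT VIOLATED at state 5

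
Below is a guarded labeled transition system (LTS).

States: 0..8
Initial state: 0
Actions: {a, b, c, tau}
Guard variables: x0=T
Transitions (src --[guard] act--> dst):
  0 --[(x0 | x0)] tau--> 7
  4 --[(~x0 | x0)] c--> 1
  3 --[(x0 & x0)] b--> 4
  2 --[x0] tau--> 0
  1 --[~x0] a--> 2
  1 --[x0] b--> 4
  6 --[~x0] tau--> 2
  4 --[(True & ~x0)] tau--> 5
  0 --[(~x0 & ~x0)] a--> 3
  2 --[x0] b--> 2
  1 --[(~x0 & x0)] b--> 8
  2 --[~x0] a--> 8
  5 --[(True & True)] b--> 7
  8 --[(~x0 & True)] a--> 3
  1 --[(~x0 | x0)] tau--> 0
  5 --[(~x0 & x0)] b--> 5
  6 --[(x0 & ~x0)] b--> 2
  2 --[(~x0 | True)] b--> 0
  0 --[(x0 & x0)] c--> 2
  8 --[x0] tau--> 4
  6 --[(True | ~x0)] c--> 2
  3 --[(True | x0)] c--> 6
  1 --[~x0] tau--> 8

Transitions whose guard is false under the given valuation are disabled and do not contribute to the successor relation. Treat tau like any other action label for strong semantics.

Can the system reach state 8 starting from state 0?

13 transition(s) survive guard evaluation.
Layer 0: {0}
Layer 1: {2,7}  total {0,2,7}
R = {0,2,7}

Answer: UNREACHABLE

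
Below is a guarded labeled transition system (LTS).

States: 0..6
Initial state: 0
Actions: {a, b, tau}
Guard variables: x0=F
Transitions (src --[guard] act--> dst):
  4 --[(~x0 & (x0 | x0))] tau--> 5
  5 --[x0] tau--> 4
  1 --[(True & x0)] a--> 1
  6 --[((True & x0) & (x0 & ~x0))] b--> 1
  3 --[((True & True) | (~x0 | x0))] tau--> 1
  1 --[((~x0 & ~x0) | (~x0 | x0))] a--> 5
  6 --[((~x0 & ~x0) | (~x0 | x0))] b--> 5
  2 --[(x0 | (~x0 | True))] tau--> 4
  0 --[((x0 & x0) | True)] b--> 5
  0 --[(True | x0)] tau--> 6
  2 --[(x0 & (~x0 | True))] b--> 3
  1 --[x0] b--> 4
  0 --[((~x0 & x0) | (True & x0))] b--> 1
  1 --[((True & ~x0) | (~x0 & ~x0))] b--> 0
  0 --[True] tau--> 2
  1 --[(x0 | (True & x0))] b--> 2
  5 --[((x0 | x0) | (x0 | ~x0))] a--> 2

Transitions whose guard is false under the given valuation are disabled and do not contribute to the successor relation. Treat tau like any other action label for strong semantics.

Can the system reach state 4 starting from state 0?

9 transition(s) survive guard evaluation.
Layer 0: {0}
Layer 1: {2,5,6}  now seen {0,2,5,6}
Layer 2: {4}  now seen {0,2,4,5,6}
R = {0,2,4,5,6}
Path to 4: tau·tau

Answer: REACHABLE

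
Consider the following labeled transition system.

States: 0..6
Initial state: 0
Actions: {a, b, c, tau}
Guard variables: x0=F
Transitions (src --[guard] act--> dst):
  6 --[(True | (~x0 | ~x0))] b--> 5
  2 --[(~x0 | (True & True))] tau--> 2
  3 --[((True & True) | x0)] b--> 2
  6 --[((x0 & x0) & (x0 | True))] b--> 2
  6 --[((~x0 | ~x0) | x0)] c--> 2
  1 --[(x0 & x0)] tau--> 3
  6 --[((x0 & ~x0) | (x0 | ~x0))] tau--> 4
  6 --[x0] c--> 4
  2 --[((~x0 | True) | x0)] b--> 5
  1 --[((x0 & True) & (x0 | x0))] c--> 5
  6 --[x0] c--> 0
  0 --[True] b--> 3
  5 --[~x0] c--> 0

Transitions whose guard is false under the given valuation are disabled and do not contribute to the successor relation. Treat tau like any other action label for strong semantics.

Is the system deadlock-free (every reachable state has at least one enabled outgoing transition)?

Reach set: {0,2,3,5}
  0: b→3  [1 exit(s)]
  2: b→5  tau→2  [2 exit(s)]
  3: b→2  [1 exit(s)]
  5: c→0  [1 exit(s)]

Answer: DEADLOCK-FREE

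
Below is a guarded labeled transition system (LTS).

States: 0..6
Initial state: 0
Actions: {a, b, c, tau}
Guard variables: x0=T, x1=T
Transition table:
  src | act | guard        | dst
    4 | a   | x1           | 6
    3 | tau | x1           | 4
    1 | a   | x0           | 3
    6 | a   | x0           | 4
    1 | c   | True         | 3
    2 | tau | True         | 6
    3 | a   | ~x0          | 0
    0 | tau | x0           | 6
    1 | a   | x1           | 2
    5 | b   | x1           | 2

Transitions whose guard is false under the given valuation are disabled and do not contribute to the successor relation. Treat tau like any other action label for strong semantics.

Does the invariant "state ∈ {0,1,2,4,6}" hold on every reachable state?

Allowed set {0,1,2,4,6}
Reach set: {0,4,6}
  0: ok
  4: ok
  6: ok

Answer: INVARIANT HOLDS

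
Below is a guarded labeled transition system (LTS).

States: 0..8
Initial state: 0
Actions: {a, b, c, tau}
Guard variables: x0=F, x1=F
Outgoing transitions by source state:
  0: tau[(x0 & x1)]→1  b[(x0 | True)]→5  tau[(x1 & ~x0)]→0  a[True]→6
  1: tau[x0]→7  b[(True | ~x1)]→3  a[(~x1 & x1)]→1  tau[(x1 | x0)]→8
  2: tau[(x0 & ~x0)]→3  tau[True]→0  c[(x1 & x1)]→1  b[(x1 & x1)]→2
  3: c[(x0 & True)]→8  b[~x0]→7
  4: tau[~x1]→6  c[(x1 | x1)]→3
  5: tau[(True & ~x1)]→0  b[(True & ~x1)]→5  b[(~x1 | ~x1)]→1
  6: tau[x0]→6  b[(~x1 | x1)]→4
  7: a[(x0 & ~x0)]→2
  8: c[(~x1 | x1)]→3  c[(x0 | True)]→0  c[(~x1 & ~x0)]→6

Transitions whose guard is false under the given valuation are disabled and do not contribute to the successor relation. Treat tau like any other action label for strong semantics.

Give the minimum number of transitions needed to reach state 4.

Layered search for 4:
  depth 0: {0}
  depth 1: {5,6}
  depth 2: {1,4}
depth(4)=2, e.g. a·b

Answer: 2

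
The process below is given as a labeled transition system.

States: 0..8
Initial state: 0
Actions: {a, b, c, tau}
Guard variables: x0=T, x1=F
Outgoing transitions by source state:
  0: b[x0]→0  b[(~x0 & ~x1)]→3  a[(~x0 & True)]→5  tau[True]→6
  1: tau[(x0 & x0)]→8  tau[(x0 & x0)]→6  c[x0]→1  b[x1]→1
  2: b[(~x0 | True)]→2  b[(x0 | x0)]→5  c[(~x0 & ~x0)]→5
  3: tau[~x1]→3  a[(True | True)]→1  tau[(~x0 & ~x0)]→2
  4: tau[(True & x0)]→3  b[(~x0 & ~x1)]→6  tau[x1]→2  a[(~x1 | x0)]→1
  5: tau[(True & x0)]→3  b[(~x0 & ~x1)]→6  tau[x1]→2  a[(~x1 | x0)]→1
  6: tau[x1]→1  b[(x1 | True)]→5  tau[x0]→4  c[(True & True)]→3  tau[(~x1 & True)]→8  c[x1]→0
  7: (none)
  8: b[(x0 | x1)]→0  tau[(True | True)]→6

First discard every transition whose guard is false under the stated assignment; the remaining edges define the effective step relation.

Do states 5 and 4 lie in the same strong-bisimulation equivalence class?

Answer: BISIMILAR

Trace:
Bisimulation quotient by refinement:
  P[0] = {{0,1,2,3,4,5,6,7,8}}
  P[1] = {{0,8},{1},{2},{3,4,5},{6},{7}}
6 equivalence class(es) (converged in 2)
[5]={3,4,5}  [4]={3,4,5}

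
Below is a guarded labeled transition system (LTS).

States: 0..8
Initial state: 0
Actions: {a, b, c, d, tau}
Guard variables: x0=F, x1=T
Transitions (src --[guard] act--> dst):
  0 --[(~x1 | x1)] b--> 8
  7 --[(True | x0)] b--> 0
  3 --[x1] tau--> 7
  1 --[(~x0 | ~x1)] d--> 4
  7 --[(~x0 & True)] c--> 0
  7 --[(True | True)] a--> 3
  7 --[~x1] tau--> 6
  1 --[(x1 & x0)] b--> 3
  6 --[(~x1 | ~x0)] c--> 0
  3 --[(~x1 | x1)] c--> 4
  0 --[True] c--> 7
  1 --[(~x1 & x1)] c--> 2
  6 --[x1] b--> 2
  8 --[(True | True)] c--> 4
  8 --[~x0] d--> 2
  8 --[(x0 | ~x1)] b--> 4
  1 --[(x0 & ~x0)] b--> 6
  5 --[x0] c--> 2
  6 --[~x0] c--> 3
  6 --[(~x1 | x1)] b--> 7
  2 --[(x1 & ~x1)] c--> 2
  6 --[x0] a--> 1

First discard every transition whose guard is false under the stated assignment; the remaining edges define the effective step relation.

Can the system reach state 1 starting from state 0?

After dropping false guards: 14 live edges.
depth 0: {0}
depth 1: {7,8}  cumulative {0,7,8}
depth 2: {2,3,4}  cumulative {0,2,3,4,7,8}
Reach set: {0,2,3,4,7,8}

Answer: UNREACHABLE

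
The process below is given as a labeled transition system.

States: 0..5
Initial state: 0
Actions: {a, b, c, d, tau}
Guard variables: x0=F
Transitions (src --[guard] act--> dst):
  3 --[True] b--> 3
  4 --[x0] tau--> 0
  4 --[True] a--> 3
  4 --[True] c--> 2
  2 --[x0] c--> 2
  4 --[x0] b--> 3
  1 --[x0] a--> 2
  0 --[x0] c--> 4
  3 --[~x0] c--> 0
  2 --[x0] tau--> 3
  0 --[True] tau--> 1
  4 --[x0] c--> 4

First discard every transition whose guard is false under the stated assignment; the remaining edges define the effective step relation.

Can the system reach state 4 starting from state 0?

Guard filter leaves 5 enabled edge(s).
depth 0: {0}
depth 1: {1}  total {0,1}
R = {0,1}

Answer: UNREACHABLE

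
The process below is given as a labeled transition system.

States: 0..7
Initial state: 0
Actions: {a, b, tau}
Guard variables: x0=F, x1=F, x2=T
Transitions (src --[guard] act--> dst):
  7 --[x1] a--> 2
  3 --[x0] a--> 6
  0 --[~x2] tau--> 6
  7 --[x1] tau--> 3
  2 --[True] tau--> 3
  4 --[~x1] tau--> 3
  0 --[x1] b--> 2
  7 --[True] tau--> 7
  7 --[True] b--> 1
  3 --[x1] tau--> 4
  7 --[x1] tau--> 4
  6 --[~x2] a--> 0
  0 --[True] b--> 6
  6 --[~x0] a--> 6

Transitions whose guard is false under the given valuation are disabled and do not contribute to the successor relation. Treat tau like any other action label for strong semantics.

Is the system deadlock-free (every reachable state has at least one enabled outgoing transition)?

Reach set: {0,6}
  0: b→6  [1 out]
  6: a→6  [1 out]

Answer: DEADLOCK-FREE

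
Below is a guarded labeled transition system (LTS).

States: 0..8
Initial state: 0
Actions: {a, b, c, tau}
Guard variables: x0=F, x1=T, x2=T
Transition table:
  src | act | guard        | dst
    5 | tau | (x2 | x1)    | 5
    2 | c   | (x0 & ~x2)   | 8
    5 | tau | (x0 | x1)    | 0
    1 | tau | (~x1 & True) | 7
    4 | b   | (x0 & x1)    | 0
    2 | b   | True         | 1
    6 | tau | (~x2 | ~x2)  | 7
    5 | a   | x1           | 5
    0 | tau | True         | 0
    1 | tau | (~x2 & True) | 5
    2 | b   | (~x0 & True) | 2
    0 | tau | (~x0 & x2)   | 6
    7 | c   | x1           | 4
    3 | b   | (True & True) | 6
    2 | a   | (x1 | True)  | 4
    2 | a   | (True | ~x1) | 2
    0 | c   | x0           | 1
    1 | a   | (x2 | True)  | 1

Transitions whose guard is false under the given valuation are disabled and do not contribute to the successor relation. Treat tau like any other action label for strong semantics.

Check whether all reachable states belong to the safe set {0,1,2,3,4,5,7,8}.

Answer: INVARIANT VIOLATED at state 6

Analysis:
Inv-set: {0,1,2,3,4,5,7,8}
R = {0,6}
  0: ok
  6: outside
reach 6 via tau — violates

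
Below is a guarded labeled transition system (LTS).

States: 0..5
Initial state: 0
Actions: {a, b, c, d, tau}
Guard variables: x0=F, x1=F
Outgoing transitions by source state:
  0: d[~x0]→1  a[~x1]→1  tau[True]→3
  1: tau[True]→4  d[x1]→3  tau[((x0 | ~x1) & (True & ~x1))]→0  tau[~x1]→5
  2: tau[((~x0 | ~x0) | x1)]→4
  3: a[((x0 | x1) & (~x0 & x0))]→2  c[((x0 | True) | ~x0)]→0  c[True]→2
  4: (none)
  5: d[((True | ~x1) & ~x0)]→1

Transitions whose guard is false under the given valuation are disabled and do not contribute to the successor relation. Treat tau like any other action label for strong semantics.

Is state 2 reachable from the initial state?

10 transition(s) survive guard evaluation.
Layer 0: {0}
Layer 1: {1,3}  now seen {0,1,3}
Layer 2: {2,4,5}  now seen {0,1,2,3,4,5}
R = {0,1,2,3,4,5}
witness 2: tau·c

Answer: REACHABLE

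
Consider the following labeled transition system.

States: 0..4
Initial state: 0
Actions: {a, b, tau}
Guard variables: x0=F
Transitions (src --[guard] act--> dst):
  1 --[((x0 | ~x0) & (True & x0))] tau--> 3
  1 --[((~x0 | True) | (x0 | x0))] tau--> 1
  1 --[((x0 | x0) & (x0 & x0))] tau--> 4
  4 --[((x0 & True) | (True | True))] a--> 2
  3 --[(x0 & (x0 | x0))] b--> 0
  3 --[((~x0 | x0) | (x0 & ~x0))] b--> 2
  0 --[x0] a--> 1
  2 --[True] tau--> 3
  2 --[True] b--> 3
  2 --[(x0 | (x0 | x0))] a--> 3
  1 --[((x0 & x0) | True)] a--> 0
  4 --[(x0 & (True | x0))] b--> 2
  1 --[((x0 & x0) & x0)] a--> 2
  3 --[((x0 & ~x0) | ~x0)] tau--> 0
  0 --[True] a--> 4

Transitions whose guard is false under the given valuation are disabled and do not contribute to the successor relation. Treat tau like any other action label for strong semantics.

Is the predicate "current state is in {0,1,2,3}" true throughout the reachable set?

Allowed set {0,1,2,3}
R = {0,2,3,4}
  0: safe
  2: safe
  3: safe
  4: outside
witness against invariant: a → 4

Answer: INVARIANT VIOLATED at state 4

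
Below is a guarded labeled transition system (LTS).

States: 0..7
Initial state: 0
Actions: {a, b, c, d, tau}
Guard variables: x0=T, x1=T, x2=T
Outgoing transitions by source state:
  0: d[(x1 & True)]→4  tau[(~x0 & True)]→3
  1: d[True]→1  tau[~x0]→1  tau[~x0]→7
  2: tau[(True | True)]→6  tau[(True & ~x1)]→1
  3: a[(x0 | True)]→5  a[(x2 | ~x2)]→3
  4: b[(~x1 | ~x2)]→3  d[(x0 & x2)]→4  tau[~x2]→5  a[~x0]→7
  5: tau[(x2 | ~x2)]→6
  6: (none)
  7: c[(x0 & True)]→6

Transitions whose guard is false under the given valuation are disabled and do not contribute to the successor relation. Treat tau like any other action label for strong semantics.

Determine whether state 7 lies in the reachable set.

8 transition(s) survive guard evaluation.
L0 = {0}
L1 = {4}  now seen {0,4}
Reachable = {0,4}

Answer: UNREACHABLE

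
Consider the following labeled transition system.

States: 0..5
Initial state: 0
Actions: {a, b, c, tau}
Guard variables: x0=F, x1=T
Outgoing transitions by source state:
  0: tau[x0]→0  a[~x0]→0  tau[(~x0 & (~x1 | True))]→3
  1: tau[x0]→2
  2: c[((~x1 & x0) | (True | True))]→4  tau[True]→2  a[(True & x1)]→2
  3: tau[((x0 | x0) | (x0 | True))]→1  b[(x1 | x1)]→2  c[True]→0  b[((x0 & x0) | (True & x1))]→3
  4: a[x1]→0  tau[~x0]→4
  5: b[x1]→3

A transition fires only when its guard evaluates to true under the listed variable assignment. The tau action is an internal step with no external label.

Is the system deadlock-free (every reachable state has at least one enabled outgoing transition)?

Answer: DEADLOCK at state 1

Analysis:
R = {0,1,2,3,4}
  0: a→0  tau→3  [deg 2]
  1: ∅  [deadlock]
  2: a→2  c→4  tau→2  [deg 3]
  3: b→2  b→3  c→0  tau→1  [deg 4]
  4: a→0  tau→4  [deg 2]
witness 1: tau·tau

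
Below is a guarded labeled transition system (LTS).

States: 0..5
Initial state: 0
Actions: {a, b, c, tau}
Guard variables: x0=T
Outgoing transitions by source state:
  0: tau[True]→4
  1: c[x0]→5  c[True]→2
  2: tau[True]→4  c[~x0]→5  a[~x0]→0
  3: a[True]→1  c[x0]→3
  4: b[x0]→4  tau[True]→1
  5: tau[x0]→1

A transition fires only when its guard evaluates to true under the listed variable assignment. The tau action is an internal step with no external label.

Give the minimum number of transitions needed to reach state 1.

Answer: 2

Working:
Breadth-first toward 1:
  Layer 0: {0}
  Layer 1: {4}
  Layer 2: {1}
depth(1)=2, e.g. tau·tau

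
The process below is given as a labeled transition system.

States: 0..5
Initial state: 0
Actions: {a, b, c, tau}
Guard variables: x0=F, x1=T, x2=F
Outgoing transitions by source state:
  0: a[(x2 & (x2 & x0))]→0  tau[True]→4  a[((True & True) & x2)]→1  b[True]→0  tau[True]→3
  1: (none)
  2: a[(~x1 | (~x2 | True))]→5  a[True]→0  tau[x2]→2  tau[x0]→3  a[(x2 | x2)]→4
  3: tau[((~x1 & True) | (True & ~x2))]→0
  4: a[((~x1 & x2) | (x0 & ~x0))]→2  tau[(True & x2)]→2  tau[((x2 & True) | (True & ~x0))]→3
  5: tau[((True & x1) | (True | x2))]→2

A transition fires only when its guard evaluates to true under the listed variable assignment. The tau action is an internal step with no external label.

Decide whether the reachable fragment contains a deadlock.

Answer: DEADLOCK-FREE

Trace:
R = {0,3,4}
  0: b→0  tau→3  tau→4  [deg 3]
  3: tau→0  [deg 1]
  4: tau→3  [deg 1]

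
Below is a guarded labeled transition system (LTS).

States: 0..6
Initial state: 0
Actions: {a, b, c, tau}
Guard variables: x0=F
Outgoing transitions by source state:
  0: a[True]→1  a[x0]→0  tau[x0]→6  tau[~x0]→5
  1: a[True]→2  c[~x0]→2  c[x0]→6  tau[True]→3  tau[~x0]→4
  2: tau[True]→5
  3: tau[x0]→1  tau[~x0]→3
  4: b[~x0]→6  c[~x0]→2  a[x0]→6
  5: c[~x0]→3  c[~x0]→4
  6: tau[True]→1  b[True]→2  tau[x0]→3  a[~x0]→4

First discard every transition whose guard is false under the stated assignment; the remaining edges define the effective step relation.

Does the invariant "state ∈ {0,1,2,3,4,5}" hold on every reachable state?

Allowed set {0,1,2,3,4,5}
Reach set: {0,1,2,3,4,5,6}
  0: safe
  1: safe
  2: safe
  3: safe
  4: safe
  5: safe
  6: outside
witness against invariant: a·tau·b → 6

Answer: INVARIANT VIOLATED at state 6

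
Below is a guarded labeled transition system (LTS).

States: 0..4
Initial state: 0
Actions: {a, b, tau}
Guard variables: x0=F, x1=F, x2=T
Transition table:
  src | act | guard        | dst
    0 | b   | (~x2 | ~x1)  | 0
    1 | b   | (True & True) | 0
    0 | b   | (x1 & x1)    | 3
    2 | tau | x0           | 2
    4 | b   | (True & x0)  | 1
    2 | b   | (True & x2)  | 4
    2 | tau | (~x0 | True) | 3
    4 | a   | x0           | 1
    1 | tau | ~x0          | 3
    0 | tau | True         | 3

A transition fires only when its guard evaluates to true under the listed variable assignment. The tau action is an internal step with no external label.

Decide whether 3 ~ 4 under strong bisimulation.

Answer: BISIMILAR

Working:
Bisimulation quotient by refinement:
  P[0] = {{0,1,2,3,4}}
  P[1] = {{0,1,2},{3,4}}
  P[2] = {{0,1},{2},{3,4}}
stable after 3 split(s): 3 block(s)
[3]={3,4}  [4]={3,4}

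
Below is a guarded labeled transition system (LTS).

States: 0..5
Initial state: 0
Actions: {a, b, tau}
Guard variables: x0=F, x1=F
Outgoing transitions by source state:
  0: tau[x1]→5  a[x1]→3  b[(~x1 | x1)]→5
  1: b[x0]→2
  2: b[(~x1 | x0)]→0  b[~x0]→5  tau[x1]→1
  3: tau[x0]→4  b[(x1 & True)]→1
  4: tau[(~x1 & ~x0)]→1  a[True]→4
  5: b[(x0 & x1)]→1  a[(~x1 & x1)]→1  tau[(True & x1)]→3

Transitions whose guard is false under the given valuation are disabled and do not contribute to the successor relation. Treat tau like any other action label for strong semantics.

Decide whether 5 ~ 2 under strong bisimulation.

Compute ~ classes (split until stable):
  round 0: {{0,1,2,3,4,5}}
  round 1: {{0,2},{1,3,5},{4}}
  round 2: {{0},{1,3,5},{2},{4}}
Fixed point at round 3; 4 class(es).
5∈{1,3,5}, 2∈{2}

Answer: NOT BISIMILAR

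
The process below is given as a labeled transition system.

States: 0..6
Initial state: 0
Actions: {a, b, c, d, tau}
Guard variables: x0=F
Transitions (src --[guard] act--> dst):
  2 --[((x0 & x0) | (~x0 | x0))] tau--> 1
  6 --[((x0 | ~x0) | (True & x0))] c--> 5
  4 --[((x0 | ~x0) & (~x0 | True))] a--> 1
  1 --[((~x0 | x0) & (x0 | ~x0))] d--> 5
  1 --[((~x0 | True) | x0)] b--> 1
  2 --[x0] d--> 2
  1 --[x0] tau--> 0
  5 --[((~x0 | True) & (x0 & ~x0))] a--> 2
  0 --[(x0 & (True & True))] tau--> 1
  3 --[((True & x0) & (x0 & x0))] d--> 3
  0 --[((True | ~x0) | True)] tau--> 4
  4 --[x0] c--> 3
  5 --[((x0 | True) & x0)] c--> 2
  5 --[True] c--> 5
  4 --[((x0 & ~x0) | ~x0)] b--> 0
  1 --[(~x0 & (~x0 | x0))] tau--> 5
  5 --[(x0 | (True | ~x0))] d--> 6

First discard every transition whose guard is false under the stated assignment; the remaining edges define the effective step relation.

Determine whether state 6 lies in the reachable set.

Guard filter leaves 10 enabled edge(s).
L0 = {0}
L1 = {4}  now seen {0,4}
L2 = {1}  now seen {0,1,4}
L3 = {5}  now seen {0,1,4,5}
L4 = {6}  now seen {0,1,4,5,6}
Reach set: {0,1,4,5,6}
Path to 6: tau·a·d·d

Answer: REACHABLE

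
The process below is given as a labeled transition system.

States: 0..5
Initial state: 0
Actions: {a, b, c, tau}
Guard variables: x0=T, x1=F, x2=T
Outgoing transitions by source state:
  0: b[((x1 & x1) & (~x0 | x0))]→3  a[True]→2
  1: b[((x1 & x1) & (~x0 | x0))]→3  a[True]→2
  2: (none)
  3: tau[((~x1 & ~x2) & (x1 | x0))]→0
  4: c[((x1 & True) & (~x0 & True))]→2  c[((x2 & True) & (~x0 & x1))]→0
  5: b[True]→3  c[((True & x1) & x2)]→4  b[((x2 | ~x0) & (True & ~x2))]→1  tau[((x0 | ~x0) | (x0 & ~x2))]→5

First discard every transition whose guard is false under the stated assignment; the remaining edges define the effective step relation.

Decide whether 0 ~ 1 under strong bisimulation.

Answer: BISIMILAR

Trace:
Compute ~ classes (split until stable):
  round 0: {{0,1,2,3,4,5}}
  round 1: {{0,1},{2,3,4},{5}}
Fixed point at round 2; 3 class(es).
0∈{0,1}, 1∈{0,1}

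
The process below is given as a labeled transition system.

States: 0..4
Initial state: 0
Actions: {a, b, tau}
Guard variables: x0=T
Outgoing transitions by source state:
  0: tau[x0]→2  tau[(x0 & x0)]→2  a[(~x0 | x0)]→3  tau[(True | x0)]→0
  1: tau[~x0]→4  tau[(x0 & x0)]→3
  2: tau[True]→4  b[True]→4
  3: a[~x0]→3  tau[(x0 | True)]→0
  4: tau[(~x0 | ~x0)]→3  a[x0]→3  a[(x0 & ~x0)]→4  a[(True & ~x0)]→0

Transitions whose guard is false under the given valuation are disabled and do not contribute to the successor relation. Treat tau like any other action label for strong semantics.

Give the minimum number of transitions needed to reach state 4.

Layered search for 4:
  L0 = {0}
  L1 = {2,3}
  L2 = {4}
4 enters at depth 2; path tau·b

Answer: 2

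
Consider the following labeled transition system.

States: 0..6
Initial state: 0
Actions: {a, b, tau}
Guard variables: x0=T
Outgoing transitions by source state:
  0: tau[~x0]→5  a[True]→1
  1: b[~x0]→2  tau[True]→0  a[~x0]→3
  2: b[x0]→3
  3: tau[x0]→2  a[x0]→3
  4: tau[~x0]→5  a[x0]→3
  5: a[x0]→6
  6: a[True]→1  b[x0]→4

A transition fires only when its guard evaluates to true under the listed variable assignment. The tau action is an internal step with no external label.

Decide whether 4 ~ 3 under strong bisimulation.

Answer: NOT BISIMILAR

Working:
Compute ~ classes (split until stable):
  P[0] = {{0,1,2,3,4,5,6}}
  P[1] = {{0,4,5},{1},{2},{3},{6}}
  P[2] = {{0},{1},{2},{3},{4},{5},{6}}
7 equivalence class(es) (converged in 3)
4∈{4}, 3∈{3}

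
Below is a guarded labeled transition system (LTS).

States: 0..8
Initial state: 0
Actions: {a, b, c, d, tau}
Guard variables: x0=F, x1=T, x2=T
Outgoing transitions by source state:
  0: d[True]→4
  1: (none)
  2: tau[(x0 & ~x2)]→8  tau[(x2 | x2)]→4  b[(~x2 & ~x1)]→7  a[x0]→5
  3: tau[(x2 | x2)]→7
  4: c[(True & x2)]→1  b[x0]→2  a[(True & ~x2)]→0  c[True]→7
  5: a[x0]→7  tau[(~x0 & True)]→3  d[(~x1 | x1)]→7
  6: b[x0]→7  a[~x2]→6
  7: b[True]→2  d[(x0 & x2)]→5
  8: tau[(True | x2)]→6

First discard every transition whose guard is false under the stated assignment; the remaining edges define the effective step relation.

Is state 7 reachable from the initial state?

Answer: REACHABLE

Analysis:
9 transition(s) survive guard evaluation.
L0 = {0}
L1 = {4}  cumulative {0,4}
L2 = {1,7}  cumulative {0,1,4,7}
L3 = {2}  cumulative {0,1,2,4,7}
R = {0,1,2,4,7}
witness 7: d·c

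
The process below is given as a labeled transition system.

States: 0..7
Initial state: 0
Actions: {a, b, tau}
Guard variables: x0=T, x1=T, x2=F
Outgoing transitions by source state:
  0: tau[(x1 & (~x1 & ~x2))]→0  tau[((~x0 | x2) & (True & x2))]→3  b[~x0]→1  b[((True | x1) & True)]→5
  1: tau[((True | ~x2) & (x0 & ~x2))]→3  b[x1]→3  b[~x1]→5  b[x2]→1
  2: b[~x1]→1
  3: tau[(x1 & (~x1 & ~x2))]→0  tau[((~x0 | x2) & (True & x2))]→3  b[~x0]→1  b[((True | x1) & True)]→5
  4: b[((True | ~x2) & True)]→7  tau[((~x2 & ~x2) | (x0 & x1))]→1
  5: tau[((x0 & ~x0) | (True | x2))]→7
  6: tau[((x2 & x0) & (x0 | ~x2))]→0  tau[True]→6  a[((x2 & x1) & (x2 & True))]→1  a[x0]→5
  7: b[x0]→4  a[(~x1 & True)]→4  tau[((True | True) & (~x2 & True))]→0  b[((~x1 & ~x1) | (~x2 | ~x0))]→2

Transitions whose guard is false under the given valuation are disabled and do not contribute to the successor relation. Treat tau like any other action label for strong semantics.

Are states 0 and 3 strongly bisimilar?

Answer: BISIMILAR

Trace:
Bisimulation quotient by refinement:
  P[0] = {{0,1,2,3,4,5,6,7}}
  P[1] = {{0,3},{1,4,7},{2},{5},{6}}
  P[2] = {{0,3},{1},{2},{4},{5},{6},{7}}
7 equivalence class(es) (converged in 3)
class of 0: {0,3}; class of 3: {0,3}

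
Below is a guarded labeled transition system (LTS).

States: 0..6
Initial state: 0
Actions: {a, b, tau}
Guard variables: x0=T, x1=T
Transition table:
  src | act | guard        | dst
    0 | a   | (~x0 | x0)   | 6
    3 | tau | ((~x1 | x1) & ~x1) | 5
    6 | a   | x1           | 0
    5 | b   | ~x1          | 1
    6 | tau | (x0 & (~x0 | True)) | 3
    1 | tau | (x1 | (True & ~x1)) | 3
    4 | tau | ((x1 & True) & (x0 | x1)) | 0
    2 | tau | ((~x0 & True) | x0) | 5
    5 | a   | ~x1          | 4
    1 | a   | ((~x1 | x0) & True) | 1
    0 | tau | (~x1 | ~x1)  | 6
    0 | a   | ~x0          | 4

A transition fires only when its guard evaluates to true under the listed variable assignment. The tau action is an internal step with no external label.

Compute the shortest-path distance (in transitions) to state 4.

Answer: UNREACHABLE

Trace:
Layered search for 4:
  depth 0: {0}
  depth 1: {6}
  depth 2: {3}
4 never appears.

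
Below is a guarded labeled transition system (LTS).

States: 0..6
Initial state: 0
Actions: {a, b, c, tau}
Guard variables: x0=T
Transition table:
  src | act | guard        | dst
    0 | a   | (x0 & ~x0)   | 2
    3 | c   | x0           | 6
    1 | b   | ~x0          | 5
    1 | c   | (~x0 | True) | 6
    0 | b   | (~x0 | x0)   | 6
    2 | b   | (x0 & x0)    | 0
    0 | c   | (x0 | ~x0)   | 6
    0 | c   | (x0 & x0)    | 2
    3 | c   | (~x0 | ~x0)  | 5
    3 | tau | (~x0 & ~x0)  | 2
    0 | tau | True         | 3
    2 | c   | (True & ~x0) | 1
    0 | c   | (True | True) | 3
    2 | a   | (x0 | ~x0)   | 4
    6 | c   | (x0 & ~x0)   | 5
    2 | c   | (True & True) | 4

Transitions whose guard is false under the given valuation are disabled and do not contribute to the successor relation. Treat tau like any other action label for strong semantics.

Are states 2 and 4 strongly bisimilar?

Answer: NOT BISIMILAR

Analysis:
Bisimulation quotient by refinement:
  π0 = {{0,1,2,3,4,5,6}}
  π1 = {{0},{1,3},{2},{4,5,6}}
stable after 2 split(s): 4 block(s)
[2]={2}  [4]={4,5,6}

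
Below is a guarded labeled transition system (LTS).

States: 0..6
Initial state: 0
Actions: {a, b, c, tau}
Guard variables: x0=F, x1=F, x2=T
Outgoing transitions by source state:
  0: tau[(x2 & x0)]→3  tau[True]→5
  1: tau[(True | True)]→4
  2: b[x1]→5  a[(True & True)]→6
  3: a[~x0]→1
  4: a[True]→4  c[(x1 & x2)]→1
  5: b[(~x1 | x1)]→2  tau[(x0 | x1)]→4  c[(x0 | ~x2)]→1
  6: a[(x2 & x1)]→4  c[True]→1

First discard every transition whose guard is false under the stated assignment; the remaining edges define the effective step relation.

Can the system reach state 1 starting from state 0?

Answer: REACHABLE

Analysis:
Guard filter leaves 7 enabled edge(s).
Layer 0: {0}
Layer 1: {5}  cumulative {0,5}
Layer 2: {2}  cumulative {0,2,5}
Layer 3: {6}  cumulative {0,2,5,6}
Layer 4: {1}  cumulative {0,1,2,5,6}
Layer 5: {4}  cumulative {0,1,2,4,5,6}
Reach set: {0,1,2,4,5,6}
trace reaching 1: tau·b·a·c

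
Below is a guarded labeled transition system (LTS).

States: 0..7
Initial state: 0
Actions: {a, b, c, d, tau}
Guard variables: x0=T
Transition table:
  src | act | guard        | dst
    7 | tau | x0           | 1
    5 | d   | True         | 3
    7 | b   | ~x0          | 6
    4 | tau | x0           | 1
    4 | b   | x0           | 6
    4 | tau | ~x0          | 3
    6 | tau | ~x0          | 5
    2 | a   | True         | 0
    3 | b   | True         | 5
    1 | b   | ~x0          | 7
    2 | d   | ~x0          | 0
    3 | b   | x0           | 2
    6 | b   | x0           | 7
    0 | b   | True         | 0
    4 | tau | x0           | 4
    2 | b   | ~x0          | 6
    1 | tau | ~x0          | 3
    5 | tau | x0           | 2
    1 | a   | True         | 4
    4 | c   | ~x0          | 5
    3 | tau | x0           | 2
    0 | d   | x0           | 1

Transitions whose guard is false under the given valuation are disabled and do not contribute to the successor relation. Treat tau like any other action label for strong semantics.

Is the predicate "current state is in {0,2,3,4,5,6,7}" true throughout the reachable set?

Answer: INVARIANT VIOLATED at state 1

Working:
Safe = {0,2,3,4,5,6,7}
Reach set: {0,1,4,6,7}
  0: safe
  1: outside
  4: safe
  6: safe
  7: safe
witness against invariant: d → 1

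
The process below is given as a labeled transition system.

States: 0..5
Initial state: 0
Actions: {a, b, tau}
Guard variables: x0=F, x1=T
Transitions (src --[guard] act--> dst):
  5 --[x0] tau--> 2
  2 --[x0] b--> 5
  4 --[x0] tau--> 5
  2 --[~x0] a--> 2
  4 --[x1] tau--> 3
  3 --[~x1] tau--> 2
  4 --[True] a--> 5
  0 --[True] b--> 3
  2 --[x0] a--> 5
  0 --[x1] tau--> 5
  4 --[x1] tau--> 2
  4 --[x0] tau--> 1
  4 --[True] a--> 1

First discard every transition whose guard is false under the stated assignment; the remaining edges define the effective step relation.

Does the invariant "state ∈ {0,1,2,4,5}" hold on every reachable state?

Safe = {0,1,2,4,5}
R = {0,3,5}
  0: safe
  3: VIOLATES
  5: safe
counterexample path to 3: b

Answer: INVARIANT VIOLATED at state 3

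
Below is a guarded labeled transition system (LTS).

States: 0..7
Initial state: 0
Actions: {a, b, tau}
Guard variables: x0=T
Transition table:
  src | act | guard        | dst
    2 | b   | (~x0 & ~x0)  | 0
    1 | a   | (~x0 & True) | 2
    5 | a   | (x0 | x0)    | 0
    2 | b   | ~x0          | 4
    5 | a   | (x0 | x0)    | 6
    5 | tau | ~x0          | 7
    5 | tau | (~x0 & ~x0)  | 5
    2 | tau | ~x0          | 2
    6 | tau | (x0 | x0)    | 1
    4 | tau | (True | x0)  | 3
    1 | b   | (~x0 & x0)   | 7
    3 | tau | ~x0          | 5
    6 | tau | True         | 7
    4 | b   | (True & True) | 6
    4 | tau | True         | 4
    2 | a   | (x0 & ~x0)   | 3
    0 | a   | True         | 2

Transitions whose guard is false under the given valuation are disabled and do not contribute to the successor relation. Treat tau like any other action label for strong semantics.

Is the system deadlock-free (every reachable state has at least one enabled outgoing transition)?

Reachable = {0,2}
  0: a→2  [1 exit(s)]
  2: ∅  [STUCK]
trace reaching 2: a

Answer: DEADLOCK at state 2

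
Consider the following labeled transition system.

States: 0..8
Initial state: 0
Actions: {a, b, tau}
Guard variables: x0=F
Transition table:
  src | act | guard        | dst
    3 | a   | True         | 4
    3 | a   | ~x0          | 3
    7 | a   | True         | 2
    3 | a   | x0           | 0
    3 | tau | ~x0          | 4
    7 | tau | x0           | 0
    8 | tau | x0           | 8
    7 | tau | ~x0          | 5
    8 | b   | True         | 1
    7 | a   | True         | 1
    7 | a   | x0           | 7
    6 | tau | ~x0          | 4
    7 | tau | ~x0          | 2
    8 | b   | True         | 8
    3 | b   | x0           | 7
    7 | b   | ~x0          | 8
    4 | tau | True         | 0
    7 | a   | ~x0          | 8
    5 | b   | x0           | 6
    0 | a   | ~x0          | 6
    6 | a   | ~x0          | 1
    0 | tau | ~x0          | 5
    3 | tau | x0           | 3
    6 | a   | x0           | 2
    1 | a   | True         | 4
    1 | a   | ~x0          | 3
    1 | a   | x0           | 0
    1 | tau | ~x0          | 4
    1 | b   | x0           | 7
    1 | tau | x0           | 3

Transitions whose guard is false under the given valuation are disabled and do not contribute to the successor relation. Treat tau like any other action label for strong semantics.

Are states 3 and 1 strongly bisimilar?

Bisimulation quotient by refinement:
  π0 = {{0,1,2,3,4,5,6,7,8}}
  π1 = {{0,1,3,6},{2,5},{4},{7},{8}}
  π2 = {{0},{1,3},{2,5},{4},{6},{7},{8}}
7 equivalence class(es) (converged in 3)
class of 3: {1,3}; class of 1: {1,3}

Answer: BISIMILAR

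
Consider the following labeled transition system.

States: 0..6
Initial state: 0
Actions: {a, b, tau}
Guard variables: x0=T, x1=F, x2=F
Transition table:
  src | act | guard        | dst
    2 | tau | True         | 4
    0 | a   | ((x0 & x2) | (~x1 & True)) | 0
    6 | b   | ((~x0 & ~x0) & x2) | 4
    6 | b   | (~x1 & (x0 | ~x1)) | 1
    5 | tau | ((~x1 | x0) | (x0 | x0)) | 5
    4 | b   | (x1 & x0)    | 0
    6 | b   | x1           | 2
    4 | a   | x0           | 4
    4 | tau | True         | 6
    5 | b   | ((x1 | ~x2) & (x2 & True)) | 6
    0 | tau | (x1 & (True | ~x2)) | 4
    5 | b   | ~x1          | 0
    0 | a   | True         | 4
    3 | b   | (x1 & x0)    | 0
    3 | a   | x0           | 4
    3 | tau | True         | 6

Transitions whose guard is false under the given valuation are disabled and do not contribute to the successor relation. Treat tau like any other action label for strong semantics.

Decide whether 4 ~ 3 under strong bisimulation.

Answer: BISIMILAR

Working:
Bisimulation quotient by refinement:
  π0 = {{0,1,2,3,4,5,6}}
  π1 = {{0},{1},{2},{3,4},{5},{6}}
6 equivalence class(es) (converged in 2)
[4]={3,4}  [3]={3,4}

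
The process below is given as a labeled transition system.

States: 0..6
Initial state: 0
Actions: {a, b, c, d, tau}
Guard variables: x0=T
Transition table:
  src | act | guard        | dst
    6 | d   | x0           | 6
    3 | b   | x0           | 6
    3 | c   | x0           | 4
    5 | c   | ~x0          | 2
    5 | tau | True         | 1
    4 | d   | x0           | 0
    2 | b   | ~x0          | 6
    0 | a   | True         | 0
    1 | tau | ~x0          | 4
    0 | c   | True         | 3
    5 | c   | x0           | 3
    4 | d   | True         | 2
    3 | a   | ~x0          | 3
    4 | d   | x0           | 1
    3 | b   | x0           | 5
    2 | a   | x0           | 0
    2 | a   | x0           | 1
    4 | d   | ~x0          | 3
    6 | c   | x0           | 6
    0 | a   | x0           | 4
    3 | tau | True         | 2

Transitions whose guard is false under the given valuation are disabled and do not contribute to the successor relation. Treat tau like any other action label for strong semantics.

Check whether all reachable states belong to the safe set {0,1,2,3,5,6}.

Inv-set: {0,1,2,3,5,6}
Reach set: {0,1,2,3,4,5,6}
  0: ok
  1: ok
  2: ok
  3: ok
  4: ✗ unsafe
  5: ok
  6: ok
reach 4 via a — violates

Answer: INVARIANT VIOLATED at state 4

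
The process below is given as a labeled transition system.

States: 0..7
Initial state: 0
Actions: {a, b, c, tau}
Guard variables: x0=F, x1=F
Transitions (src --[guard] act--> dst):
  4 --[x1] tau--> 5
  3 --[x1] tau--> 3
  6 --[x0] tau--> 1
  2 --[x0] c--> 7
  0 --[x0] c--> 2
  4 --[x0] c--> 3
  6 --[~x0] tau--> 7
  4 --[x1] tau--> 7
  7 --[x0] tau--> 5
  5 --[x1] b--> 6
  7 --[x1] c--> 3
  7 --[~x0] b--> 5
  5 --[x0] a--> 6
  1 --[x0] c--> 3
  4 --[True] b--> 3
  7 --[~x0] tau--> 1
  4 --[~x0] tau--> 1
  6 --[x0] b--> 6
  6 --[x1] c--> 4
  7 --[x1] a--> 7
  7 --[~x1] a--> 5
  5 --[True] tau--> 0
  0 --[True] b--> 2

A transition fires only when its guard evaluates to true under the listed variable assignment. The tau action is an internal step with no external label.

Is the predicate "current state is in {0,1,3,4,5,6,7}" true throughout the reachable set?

Allowed set {0,1,3,4,5,6,7}
Reach set: {0,2}
  0: safe
  2: ✗ unsafe
counterexample path to 2: b

Answer: INVARIANT VIOLATED at state 2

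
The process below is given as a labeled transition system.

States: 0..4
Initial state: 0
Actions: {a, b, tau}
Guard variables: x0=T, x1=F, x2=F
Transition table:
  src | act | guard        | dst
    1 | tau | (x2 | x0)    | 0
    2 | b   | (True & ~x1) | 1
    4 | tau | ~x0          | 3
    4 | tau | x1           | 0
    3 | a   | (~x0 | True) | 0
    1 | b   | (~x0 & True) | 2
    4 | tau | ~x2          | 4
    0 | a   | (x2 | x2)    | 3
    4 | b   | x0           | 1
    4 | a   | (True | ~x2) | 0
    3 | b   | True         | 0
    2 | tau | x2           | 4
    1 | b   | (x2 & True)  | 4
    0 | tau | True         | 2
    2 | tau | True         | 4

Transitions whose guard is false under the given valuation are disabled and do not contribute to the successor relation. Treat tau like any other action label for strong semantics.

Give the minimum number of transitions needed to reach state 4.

Layered search for 4:
  Layer 0: {0}
  Layer 1: {2}
  Layer 2: {1,4}
4 enters at depth 2; path tau·tau

Answer: 2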